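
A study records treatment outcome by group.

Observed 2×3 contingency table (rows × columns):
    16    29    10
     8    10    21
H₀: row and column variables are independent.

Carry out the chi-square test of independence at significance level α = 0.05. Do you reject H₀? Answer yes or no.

reject H₀: yes

Row totals [55, 39], col totals [24, 39, 31], n=94
χ² = (16−14.04)²/14.04 + (29−22.82)²/22.82 + (10−18.14)²/18.14 + (8−9.96)²/9.96 + (10−16.18)²/16.18 + (21−12.86)²/12.86 = 13.4938
df = 2
p-value (upper-tail) = 0.00117
At α=0.05: p < α → reject H₀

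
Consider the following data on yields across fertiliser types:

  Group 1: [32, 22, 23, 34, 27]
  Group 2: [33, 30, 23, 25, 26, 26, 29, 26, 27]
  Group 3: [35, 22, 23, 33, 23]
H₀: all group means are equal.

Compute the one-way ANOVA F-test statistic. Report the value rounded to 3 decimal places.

test statistic = 0.013

Group means [27.60, 27.22, 27.20], grand mean 27.316
SSB = Σnᵢ(x̄ᵢ−x̄)² = 0.550; SSW = ΣΣ(x−x̄ᵢ)² = 341.556
MSB = 0.550/2 = 0.2749; MSW = 341.556/16 = 21.3472
F = MSB/MSW = 0.0129
df = (2, 16)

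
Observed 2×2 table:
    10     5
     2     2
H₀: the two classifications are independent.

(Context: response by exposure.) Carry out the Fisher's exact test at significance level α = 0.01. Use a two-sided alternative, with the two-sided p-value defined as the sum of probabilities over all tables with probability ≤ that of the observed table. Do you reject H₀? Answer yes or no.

Margins: r₁=15, r₂=4, c₁=12, c₂=7, n=19
p_obs = C(15,10)·C(4,2)/C(19,12); sum pmf over tables with pmf ≤ p_obs
p-value (two-sided) = 0.60268
At α=0.01: p ≥ α → fail to reject H₀

reject H₀: no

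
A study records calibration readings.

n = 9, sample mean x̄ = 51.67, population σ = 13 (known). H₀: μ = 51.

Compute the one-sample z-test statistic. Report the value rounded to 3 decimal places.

test statistic = 0.155

SE = σ/√n = 13/√9 = 4.3333
z = (x̄−μ₀)/SE = (51.67−51)/4.3333 = 0.1546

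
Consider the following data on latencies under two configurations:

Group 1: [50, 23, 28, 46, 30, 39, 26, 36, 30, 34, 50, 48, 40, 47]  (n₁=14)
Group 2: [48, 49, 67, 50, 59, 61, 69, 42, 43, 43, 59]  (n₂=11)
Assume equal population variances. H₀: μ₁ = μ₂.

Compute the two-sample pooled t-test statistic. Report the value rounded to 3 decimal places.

x̄₁=37.643, s₁=9.419, n₁=14
x̄₂=53.636, s₂=9.770, n₂=11
s_p² = [13·9.419² + 10·9.770²]/23 = 91.6417
SE = √(s_p²·(1/14+1/11)) = 3.8571
t = (37.643−53.636)/3.8571 = -4.1466
df = 23

test statistic = -4.147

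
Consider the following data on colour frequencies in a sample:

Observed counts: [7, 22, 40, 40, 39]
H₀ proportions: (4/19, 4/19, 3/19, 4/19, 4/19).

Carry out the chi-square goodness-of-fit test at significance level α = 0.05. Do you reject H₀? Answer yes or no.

reject H₀: yes

n = 148; E_i = n·p_i = [31.16, 31.16, 23.37, 31.16, 31.16]
χ² = (7−31.16)²/31.16 + (22−31.16)²/31.16 + (40−23.37)²/23.37 + (40−31.16)²/31.16 + (39−31.16)²/31.16 = 37.7421
df = 4
p-value (upper-tail) = 0.00000
At α=0.05: p < α → reject H₀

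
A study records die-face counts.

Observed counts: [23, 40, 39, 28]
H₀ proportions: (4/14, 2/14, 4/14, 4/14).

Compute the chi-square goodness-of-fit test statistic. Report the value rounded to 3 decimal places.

n = 130; E_i = n·p_i = [37.14, 18.57, 37.14, 37.14]
χ² = (23−37.14)²/37.14 + (40−18.57)²/18.57 + (39−37.14)²/37.14 + (28−37.14)²/37.14 = 32.4538
df = 3

test statistic = 32.454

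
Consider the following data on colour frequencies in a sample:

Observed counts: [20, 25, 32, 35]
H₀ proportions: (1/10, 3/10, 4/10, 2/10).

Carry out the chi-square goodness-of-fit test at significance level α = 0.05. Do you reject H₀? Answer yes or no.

n = 112; E_i = n·p_i = [11.20, 33.60, 44.80, 22.40]
χ² = (20−11.20)²/11.20 + (25−33.60)²/33.60 + (32−44.80)²/44.80 + (35−22.40)²/22.40 = 19.8601
df = 3
p-value (upper-tail) = 0.00018
At α=0.05: p < α → reject H₀

reject H₀: yes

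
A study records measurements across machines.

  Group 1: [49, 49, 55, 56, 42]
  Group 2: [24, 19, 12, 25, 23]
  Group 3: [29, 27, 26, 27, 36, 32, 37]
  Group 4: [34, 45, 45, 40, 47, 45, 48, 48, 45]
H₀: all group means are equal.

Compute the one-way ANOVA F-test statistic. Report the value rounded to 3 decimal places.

Group means [50.20, 20.60, 30.57, 44.11], grand mean 37.115
SSB = Σnᵢ(x̄ᵢ−x̄)² = 2960.051; SSW = ΣΣ(x−x̄ᵢ)² = 522.603
MSB = 2960.051/3 = 986.6836; MSW = 522.603/22 = 23.7547
F = MSB/MSW = 41.5364
df = (3, 22)

test statistic = 41.536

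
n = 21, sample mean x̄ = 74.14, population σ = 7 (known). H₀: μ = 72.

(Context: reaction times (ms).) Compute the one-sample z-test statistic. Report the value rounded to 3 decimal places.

test statistic = 1.401

SE = σ/√n = 7/√21 = 1.5275
z = (x̄−μ₀)/SE = (74.14−72)/1.5275 = 1.4010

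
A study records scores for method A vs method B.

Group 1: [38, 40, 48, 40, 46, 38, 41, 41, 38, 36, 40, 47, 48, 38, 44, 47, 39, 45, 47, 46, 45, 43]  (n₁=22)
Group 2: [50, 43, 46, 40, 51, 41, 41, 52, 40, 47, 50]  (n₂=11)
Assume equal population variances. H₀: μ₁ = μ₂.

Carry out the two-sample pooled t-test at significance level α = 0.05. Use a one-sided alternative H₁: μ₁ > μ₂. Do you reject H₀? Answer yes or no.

reject H₀: no

x̄₁=42.500, s₁=3.901, n₁=22
x̄₂=45.545, s₂=4.719, n₂=11
s_p² = [21·3.901² + 10·4.719²]/31 = 17.4912
SE = √(s_p²·(1/22+1/11)) = 1.5444
t = (42.500−45.545)/1.5444 = -1.9719
df = 31
p-value (one-sided, H₁ greater) = 0.97120
At α=0.05: p ≥ α → fail to reject H₀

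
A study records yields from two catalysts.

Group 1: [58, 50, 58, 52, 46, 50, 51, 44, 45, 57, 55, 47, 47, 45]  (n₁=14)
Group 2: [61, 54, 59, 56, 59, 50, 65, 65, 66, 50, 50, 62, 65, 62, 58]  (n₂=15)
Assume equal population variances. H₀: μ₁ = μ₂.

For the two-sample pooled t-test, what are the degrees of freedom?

degrees of freedom = 27

df = n₁ + n₂ − 2 = 14 + 15 − 2 = 27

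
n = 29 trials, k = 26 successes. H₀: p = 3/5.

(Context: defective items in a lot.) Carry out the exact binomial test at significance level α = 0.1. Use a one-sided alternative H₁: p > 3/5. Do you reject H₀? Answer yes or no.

reject H₀: yes

Exact binomial: n=29, k=26, p₀=3/5=0.6000
P(X≥26) from Σ C(n,i)·p₀^i·(1−p₀)^(n−i)
p-value (one-sided, H₁ greater) = 0.00047
At α=0.1: p < α → reject H₀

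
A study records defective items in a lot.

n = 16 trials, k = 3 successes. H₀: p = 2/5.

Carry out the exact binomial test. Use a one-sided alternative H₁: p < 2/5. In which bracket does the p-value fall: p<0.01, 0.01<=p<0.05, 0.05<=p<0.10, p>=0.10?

p-value bracket: 0.05<=p<0.10

Exact binomial: n=16, k=3, p₀=2/5=0.4000
P(X≤3) from Σ C(n,i)·p₀^i·(1−p₀)^(n−i)
p-value (one-sided, H₁ less) = 0.06515
→ bracket: 0.05<=p<0.10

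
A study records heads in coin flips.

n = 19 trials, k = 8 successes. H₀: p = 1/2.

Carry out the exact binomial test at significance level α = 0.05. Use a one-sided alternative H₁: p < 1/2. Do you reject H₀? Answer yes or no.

reject H₀: no

Exact binomial: n=19, k=8, p₀=1/2=0.5000
P(X≤8) from Σ C(n,i)·p₀^i·(1−p₀)^(n−i)
p-value (one-sided, H₁ less) = 0.32380
At α=0.05: p ≥ α → fail to reject H₀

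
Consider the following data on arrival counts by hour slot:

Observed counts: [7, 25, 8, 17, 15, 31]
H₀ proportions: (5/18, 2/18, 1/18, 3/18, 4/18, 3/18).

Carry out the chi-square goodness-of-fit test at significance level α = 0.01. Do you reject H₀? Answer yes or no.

reject H₀: yes

n = 103; E_i = n·p_i = [28.61, 11.44, 5.72, 17.17, 22.89, 17.17]
χ² = (7−28.61)²/28.61 + (25−11.44)²/11.44 + (8−5.72)²/5.72 + (17−17.17)²/17.17 + (15−22.89)²/22.89 + (31−17.17)²/17.17 = 47.1544
df = 5
p-value (upper-tail) = 0.00000
At α=0.01: p < α → reject H₀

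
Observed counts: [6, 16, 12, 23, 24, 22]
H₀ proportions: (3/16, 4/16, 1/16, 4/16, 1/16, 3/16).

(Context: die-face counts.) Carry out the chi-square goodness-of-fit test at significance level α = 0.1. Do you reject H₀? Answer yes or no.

n = 103; E_i = n·p_i = [19.31, 25.75, 6.44, 25.75, 6.44, 19.31]
χ² = (6−19.31)²/19.31 + (16−25.75)²/25.75 + (12−6.44)²/6.44 + (23−25.75)²/25.75 + (24−6.44)²/6.44 + (22−19.31)²/19.31 = 66.2557
df = 5
p-value (upper-tail) = 0.00000
At α=0.1: p < α → reject H₀

reject H₀: yes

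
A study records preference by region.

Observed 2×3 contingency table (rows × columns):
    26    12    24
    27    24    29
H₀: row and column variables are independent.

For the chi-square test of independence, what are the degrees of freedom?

degrees of freedom = 2

df = (r−1)(c−1) = (2−1)·(3−1) = 2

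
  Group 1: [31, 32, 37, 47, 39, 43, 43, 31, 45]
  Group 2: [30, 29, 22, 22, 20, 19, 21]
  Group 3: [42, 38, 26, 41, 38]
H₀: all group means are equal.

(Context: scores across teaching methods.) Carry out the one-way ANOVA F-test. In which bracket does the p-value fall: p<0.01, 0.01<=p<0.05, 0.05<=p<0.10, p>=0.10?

p-value bracket: p<0.01

Group means [38.67, 23.29, 37.00], grand mean 33.143
SSB = Σnᵢ(x̄ᵢ−x̄)² = 1029.143; SSW = ΣΣ(x−x̄ᵢ)² = 591.429
MSB = 1029.143/2 = 514.5714; MSW = 591.429/18 = 32.8571
F = MSB/MSW = 15.6609
df = (2, 18)
p-value (upper-tail) = 0.00011
→ bracket: p<0.01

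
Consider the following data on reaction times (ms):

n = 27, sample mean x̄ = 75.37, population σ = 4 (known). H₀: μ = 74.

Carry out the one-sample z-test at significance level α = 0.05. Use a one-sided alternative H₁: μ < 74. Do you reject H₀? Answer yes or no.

reject H₀: no

SE = σ/√n = 4/√27 = 0.7698
z = (x̄−μ₀)/SE = (75.37−74)/0.7698 = 1.7797
p-value (one-sided, H₁ less) = 0.96244
At α=0.05: p ≥ α → fail to reject H₀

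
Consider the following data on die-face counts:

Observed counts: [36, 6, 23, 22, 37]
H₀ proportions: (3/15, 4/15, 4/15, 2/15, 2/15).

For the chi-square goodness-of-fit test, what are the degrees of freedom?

df = k − 1 = 5 − 1 = 4

degrees of freedom = 4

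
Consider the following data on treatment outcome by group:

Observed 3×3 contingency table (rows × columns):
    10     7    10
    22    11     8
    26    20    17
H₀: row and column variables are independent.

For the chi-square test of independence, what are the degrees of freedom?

df = (r−1)(c−1) = (3−1)·(3−1) = 4

degrees of freedom = 4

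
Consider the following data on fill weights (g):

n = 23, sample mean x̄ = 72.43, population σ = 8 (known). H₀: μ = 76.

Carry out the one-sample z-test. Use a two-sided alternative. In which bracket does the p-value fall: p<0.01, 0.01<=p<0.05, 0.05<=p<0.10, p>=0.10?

SE = σ/√n = 8/√23 = 1.6681
z = (x̄−μ₀)/SE = (72.43−76)/1.6681 = -2.1401
p-value (two-sided) = 0.03234
→ bracket: 0.01<=p<0.05

p-value bracket: 0.01<=p<0.05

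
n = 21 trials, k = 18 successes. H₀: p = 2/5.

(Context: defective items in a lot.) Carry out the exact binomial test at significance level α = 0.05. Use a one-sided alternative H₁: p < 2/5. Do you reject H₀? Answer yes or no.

Exact binomial: n=21, k=18, p₀=2/5=0.4000
P(X≤18) from Σ C(n,i)·p₀^i·(1−p₀)^(n−i)
p-value (one-sided, H₁ less) = 1.00000
At α=0.05: p ≥ α → fail to reject H₀

reject H₀: no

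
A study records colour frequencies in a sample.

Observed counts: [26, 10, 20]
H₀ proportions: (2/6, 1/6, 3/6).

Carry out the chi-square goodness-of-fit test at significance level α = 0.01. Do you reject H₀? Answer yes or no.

n = 56; E_i = n·p_i = [18.67, 9.33, 28.00]
χ² = (26−18.67)²/18.67 + (10−9.33)²/9.33 + (20−28.00)²/28.00 = 5.2143
df = 2
p-value (upper-tail) = 0.07374
At α=0.01: p ≥ α → fail to reject H₀

reject H₀: no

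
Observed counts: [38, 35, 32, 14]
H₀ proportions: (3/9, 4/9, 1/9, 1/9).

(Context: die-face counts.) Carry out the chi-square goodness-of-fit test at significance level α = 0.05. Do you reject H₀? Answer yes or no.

n = 119; E_i = n·p_i = [39.67, 52.89, 13.22, 13.22]
χ² = (38−39.67)²/39.67 + (35−52.89)²/52.89 + (32−13.22)²/13.22 + (14−13.22)²/13.22 = 32.8340
df = 3
p-value (upper-tail) = 0.00000
At α=0.05: p < α → reject H₀

reject H₀: yes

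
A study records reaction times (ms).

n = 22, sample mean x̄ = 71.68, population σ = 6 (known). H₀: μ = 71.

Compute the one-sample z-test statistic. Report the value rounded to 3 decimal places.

test statistic = 0.532

SE = σ/√n = 6/√22 = 1.2792
z = (x̄−μ₀)/SE = (71.68−71)/1.2792 = 0.5316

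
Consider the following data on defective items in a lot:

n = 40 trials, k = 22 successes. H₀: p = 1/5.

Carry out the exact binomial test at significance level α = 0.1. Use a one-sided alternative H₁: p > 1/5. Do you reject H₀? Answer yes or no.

reject H₀: yes

Exact binomial: n=40, k=22, p₀=1/5=0.2000
P(X≥22) from Σ C(n,i)·p₀^i·(1−p₀)^(n−i)
p-value (one-sided, H₁ greater) = 0.00000
At α=0.1: p < α → reject H₀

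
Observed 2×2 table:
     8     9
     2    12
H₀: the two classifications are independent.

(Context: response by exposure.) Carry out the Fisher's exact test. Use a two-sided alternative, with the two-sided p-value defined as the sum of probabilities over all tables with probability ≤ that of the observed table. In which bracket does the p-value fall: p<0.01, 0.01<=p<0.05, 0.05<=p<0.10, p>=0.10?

p-value bracket: 0.05<=p<0.10

Margins: r₁=17, r₂=14, c₁=10, c₂=21, n=31
p_obs = C(17,8)·C(14,2)/C(31,10); sum pmf over tables with pmf ≤ p_obs
p-value (two-sided) = 0.06799
→ bracket: 0.05<=p<0.10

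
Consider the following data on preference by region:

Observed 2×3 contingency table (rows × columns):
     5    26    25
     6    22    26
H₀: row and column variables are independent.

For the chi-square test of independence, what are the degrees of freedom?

degrees of freedom = 2

df = (r−1)(c−1) = (2−1)·(3−1) = 2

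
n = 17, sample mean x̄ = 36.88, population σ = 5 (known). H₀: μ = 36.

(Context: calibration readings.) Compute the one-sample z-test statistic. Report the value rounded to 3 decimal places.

test statistic = 0.726

SE = σ/√n = 5/√17 = 1.2127
z = (x̄−μ₀)/SE = (36.88−36)/1.2127 = 0.7257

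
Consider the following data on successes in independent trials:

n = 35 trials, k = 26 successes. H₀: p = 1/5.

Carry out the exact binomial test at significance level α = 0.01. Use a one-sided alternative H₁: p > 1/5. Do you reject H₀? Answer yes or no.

Exact binomial: n=35, k=26, p₀=1/5=0.2000
P(X≥26) from Σ C(n,i)·p₀^i·(1−p₀)^(n−i)
p-value (one-sided, H₁ greater) = 0.00000
At α=0.01: p < α → reject H₀

reject H₀: yes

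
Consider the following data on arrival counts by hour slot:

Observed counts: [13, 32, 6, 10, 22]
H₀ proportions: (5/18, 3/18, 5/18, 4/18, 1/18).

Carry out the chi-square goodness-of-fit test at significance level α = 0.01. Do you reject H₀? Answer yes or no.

n = 83; E_i = n·p_i = [23.06, 13.83, 23.06, 18.44, 4.61]
χ² = (13−23.06)²/23.06 + (32−13.83)²/13.83 + (6−23.06)²/23.06 + (10−18.44)²/18.44 + (22−4.61)²/4.61 = 110.3012
df = 4
p-value (upper-tail) = 0.00000
At α=0.01: p < α → reject H₀

reject H₀: yes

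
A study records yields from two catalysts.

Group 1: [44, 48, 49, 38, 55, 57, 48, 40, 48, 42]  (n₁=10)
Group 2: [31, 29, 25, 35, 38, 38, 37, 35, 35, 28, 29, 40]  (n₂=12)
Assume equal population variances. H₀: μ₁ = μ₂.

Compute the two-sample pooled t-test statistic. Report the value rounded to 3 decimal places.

test statistic = 5.856

x̄₁=46.900, s₁=6.100, n₁=10
x̄₂=33.333, s₂=4.774, n₂=12
s_p² = [9·6.100² + 11·4.774²]/20 = 29.2783
SE = √(s_p²·(1/10+1/12)) = 2.3168
t = (46.900−33.333)/2.3168 = 5.8557
df = 20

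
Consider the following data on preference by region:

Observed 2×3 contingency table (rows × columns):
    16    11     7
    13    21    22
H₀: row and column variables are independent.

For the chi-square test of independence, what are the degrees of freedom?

df = (r−1)(c−1) = (2−1)·(3−1) = 2

degrees of freedom = 2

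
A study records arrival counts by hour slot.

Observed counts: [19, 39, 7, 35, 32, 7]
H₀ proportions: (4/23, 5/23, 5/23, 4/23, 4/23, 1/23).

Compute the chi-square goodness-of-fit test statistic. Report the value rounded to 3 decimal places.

test statistic = 29.032

n = 139; E_i = n·p_i = [24.17, 30.22, 30.22, 24.17, 24.17, 6.04]
χ² = (19−24.17)²/24.17 + (39−30.22)²/30.22 + (7−30.22)²/30.22 + (35−24.17)²/24.17 + (32−24.17)²/24.17 + (7−6.04)²/6.04 = 29.0324
df = 5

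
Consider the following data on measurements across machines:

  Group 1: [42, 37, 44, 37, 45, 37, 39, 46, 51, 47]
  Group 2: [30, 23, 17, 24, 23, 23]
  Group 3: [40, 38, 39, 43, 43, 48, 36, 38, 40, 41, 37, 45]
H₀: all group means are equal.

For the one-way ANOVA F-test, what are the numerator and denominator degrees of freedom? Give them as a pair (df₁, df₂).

degrees of freedom = [2, 25]

k = 3 groups, N = 28 total
df = (k−1, N−k) = (3−1, 28−3) = (2, 25)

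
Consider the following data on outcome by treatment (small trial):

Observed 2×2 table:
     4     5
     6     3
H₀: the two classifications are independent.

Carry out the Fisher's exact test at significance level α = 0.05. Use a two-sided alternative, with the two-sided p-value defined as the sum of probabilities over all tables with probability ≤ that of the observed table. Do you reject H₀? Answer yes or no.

reject H₀: no

Margins: r₁=9, r₂=9, c₁=10, c₂=8, n=18
p_obs = C(9,4)·C(9,6)/C(18,10); sum pmf over tables with pmf ≤ p_obs
p-value (two-sided) = 0.63719
At α=0.05: p ≥ α → fail to reject H₀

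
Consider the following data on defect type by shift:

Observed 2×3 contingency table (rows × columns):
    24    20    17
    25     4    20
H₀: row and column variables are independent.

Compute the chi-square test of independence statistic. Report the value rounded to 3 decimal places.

test statistic = 9.737

Row totals [61, 49], col totals [49, 24, 37], n=110
χ² = (24−27.17)²/27.17 + (20−13.31)²/13.31 + (17−20.52)²/20.52 + (25−21.83)²/21.83 + (4−10.69)²/10.69 + (20−16.48)²/16.48 = 9.7371
df = 2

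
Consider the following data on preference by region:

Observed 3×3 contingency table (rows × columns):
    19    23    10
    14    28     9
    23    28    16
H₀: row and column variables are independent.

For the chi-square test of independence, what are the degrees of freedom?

degrees of freedom = 4

df = (r−1)(c−1) = (3−1)·(3−1) = 4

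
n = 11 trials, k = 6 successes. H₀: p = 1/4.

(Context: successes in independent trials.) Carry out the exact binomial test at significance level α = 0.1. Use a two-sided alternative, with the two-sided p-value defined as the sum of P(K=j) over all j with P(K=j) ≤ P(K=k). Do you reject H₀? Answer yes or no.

Exact binomial: n=11, k=6, p₀=1/4=0.2500
P(X=j) = C(n,j)·p₀^j·(1−p₀)^(n−j); p = Σ P(X=j) over j with P(X=j) ≤ P(X=6)
p-value (two-sided) = 0.03433
At α=0.1: p < α → reject H₀

reject H₀: yes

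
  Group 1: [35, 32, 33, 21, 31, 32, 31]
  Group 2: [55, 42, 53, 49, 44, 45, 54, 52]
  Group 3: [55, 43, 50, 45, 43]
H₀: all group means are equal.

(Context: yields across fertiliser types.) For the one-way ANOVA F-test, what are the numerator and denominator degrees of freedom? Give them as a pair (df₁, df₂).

degrees of freedom = [2, 17]

k = 3 groups, N = 20 total
df = (k−1, N−k) = (3−1, 20−3) = (2, 17)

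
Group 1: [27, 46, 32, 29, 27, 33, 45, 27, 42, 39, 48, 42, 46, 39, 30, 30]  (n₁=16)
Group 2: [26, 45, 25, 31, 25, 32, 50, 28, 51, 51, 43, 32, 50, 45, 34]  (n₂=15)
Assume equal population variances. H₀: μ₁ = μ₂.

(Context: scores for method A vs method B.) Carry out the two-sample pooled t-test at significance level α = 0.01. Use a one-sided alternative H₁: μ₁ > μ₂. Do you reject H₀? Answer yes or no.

x̄₁=36.375, s₁=7.753, n₁=16
x̄₂=37.867, s₂=10.239, n₂=15
s_p² = [15·7.753² + 14·10.239²]/29 = 81.7063
SE = √(s_p²·(1/16+1/15)) = 3.2487
t = (36.375−37.867)/3.2487 = -0.4592
df = 29
p-value (one-sided, H₁ greater) = 0.67523
At α=0.01: p ≥ α → fail to reject H₀

reject H₀: no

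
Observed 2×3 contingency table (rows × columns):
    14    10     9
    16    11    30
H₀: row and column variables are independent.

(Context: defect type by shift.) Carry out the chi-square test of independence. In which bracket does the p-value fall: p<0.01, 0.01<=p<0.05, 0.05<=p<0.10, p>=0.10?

Row totals [33, 57], col totals [30, 21, 39], n=90
χ² = (14−11.00)²/11.00 + (10−7.70)²/7.70 + (9−14.30)²/14.30 + (16−19.00)²/19.00 + (11−13.30)²/13.30 + (30−24.70)²/24.70 = 5.4782
df = 2
p-value (upper-tail) = 0.06463
→ bracket: 0.05<=p<0.10

p-value bracket: 0.05<=p<0.10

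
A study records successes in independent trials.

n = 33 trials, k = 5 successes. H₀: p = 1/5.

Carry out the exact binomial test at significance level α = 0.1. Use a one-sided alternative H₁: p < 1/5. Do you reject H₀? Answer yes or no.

Exact binomial: n=33, k=5, p₀=1/5=0.2000
P(X≤5) from Σ C(n,i)·p₀^i·(1−p₀)^(n−i)
p-value (one-sided, H₁ less) = 0.32903
At α=0.1: p ≥ α → fail to reject H₀

reject H₀: no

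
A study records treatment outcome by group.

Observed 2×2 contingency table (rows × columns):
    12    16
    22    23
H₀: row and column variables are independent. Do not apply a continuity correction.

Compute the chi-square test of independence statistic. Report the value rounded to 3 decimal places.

test statistic = 0.252

Row totals [28, 45], col totals [34, 39], n=73
χ² = (12−13.04)²/13.04 + (16−14.96)²/14.96 + (22−20.96)²/20.96 + (23−24.04)²/24.04 = 0.2524
df = 1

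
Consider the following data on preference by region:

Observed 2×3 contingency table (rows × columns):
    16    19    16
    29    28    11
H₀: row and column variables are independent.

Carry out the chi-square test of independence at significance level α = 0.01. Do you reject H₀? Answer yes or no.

reject H₀: no

Row totals [51, 68], col totals [45, 47, 27], n=119
χ² = (16−19.29)²/19.29 + (19−20.14)²/20.14 + (16−11.57)²/11.57 + (29−25.71)²/25.71 + (28−26.86)²/26.86 + (11−15.43)²/15.43 = 4.0592
df = 2
p-value (upper-tail) = 0.13139
At α=0.01: p ≥ α → fail to reject H₀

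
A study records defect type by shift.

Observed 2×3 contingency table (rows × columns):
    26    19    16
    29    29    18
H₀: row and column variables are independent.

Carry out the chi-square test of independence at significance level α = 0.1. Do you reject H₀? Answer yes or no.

Row totals [61, 76], col totals [55, 48, 34], n=137
χ² = (26−24.49)²/24.49 + (19−21.37)²/21.37 + (16−15.14)²/15.14 + (29−30.51)²/30.51 + (29−26.63)²/26.63 + (18−18.86)²/18.86 = 0.7310
df = 2
p-value (upper-tail) = 0.69383
At α=0.1: p ≥ α → fail to reject H₀

reject H₀: no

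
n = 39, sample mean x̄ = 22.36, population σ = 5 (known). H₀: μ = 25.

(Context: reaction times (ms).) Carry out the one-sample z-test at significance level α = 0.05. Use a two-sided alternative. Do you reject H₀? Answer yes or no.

SE = σ/√n = 5/√39 = 0.8006
z = (x̄−μ₀)/SE = (22.36−25)/0.8006 = -3.2974
p-value (two-sided) = 0.00098
At α=0.05: p < α → reject H₀

reject H₀: yes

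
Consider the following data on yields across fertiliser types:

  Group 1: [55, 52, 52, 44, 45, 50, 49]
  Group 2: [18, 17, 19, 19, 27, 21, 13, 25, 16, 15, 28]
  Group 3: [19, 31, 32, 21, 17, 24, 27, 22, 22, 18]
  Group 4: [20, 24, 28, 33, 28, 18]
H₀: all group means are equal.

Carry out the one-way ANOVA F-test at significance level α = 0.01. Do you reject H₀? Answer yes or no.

reject H₀: yes

Group means [49.57, 19.82, 23.30, 25.17], grand mean 27.912
SSB = Σnᵢ(x̄ᵢ−x̄)² = 4262.451; SSW = ΣΣ(x−x̄ᵢ)² = 738.284
MSB = 4262.451/3 = 1420.8171; MSW = 738.284/30 = 24.6095
F = MSB/MSW = 57.7346
df = (3, 30)
p-value (upper-tail) = 0.00000
At α=0.01: p < α → reject H₀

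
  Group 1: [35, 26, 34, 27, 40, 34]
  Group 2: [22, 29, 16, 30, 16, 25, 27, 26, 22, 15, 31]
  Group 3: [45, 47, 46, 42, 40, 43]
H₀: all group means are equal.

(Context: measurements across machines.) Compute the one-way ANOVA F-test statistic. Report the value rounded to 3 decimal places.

Group means [32.67, 23.55, 43.83], grand mean 31.217
SSB = Σnᵢ(x̄ᵢ−x̄)² = 1615.019; SSW = ΣΣ(x−x̄ᵢ)² = 512.894
MSB = 1615.019/2 = 807.5096; MSW = 512.894/20 = 25.6447
F = MSB/MSW = 31.4884
df = (2, 20)

test statistic = 31.488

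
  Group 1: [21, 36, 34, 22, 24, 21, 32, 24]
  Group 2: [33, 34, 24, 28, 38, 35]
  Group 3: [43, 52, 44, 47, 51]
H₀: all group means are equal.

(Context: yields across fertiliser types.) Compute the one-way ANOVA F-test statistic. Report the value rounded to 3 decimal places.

test statistic = 23.100

Group means [26.75, 32.00, 47.40], grand mean 33.842
SSB = Σnᵢ(x̄ᵢ−x̄)² = 1341.826; SSW = ΣΣ(x−x̄ᵢ)² = 464.700
MSB = 1341.826/2 = 670.9132; MSW = 464.700/16 = 29.0437
F = MSB/MSW = 23.1001
df = (2, 16)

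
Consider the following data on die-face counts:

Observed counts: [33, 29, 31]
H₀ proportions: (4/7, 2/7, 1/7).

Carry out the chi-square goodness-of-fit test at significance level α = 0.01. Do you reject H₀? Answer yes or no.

reject H₀: yes

n = 93; E_i = n·p_i = [53.14, 26.57, 13.29]
χ² = (33−53.14)²/53.14 + (29−26.57)²/26.57 + (31−13.29)²/13.29 = 31.4758
df = 2
p-value (upper-tail) = 0.00000
At α=0.01: p < α → reject H₀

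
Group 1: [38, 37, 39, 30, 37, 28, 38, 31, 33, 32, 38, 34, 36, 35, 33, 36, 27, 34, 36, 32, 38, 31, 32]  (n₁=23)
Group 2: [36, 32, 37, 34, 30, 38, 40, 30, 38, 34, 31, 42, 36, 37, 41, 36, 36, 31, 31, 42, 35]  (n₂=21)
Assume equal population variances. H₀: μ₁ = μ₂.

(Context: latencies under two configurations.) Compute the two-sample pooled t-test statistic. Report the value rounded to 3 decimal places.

test statistic = -1.327

x̄₁=34.130, s₁=3.389, n₁=23
x̄₂=35.571, s₂=3.815, n₂=21
s_p² = [22·3.389² + 20·3.815²]/42 = 12.9465
SE = √(s_p²·(1/23+1/21)) = 1.0860
t = (34.130−35.571)/1.0860 = -1.3269
df = 42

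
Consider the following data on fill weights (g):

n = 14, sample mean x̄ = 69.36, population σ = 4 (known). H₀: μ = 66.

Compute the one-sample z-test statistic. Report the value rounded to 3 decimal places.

SE = σ/√n = 4/√14 = 1.0690
z = (x̄−μ₀)/SE = (69.36−66)/1.0690 = 3.1430

test statistic = 3.143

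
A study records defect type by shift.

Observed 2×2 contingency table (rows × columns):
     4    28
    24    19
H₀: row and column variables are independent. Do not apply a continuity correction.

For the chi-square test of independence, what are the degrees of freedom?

df = (r−1)(c−1) = (2−1)·(2−1) = 1

degrees of freedom = 1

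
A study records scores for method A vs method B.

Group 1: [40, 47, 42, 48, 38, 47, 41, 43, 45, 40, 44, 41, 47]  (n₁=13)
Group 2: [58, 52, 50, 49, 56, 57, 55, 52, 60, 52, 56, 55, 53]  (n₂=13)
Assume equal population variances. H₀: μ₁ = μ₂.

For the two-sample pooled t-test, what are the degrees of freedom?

df = n₁ + n₂ − 2 = 13 + 13 − 2 = 24

degrees of freedom = 24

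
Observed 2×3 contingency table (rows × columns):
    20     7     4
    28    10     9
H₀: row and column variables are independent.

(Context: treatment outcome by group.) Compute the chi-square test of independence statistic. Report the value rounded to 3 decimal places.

Row totals [31, 47], col totals [48, 17, 13], n=78
χ² = (20−19.08)²/19.08 + (7−6.76)²/6.76 + (4−5.17)²/5.17 + (28−28.92)²/28.92 + (10−10.24)²/10.24 + (9−7.83)²/7.83 = 0.5259
df = 2

test statistic = 0.526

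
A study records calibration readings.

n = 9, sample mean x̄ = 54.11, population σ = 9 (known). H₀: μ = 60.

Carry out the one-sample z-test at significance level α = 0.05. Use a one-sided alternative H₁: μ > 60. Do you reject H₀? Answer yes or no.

reject H₀: no

SE = σ/√n = 9/√9 = 3.0000
z = (x̄−μ₀)/SE = (54.11−60)/3.0000 = -1.9633
p-value (one-sided, H₁ greater) = 0.97520
At α=0.05: p ≥ α → fail to reject H₀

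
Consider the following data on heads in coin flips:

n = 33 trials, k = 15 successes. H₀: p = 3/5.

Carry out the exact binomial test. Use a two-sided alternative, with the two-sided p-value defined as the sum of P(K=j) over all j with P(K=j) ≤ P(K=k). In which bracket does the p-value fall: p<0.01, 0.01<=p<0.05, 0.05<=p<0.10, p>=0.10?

Exact binomial: n=33, k=15, p₀=3/5=0.6000
P(X=j) = C(n,j)·p₀^j·(1−p₀)^(n−j); p = Σ P(X=j) over j with P(X=j) ≤ P(X=15)
p-value (two-sided) = 0.10897
→ bracket: p>=0.10

p-value bracket: p>=0.10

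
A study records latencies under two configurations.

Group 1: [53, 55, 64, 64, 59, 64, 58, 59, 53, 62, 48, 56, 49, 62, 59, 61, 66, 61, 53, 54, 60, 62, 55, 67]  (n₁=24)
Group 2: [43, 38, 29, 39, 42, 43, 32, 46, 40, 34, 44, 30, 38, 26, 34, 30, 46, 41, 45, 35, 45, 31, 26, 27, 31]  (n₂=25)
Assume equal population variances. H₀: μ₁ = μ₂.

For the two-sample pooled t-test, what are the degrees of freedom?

degrees of freedom = 47

df = n₁ + n₂ − 2 = 24 + 25 − 2 = 47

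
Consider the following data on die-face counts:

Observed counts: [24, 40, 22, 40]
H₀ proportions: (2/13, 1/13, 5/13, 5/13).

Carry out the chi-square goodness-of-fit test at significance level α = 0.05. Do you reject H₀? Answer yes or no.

reject H₀: yes

n = 126; E_i = n·p_i = [19.38, 9.69, 48.46, 48.46]
χ² = (24−19.38)²/19.38 + (40−9.69)²/9.69 + (22−48.46)²/48.46 + (40−48.46)²/48.46 = 111.7968
df = 3
p-value (upper-tail) = 0.00000
At α=0.05: p < α → reject H₀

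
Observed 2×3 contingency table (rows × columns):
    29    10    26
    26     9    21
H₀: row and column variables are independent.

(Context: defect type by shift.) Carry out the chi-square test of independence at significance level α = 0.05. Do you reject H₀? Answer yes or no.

reject H₀: no

Row totals [65, 56], col totals [55, 19, 47], n=121
χ² = (29−29.55)²/29.55 + (10−10.21)²/10.21 + (26−25.25)²/25.25 + (26−25.45)²/25.45 + (9−8.79)²/8.79 + (21−21.75)²/21.75 = 0.0792
df = 2
p-value (upper-tail) = 0.96117
At α=0.05: p ≥ α → fail to reject H₀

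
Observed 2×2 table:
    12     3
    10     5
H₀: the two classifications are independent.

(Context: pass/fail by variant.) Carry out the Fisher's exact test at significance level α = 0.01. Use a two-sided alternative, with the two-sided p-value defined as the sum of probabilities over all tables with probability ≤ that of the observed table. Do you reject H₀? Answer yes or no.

Margins: r₁=15, r₂=15, c₁=22, c₂=8, n=30
p_obs = C(15,12)·C(15,10)/C(30,22); sum pmf over tables with pmf ≤ p_obs
p-value (two-sided) = 0.68166
At α=0.01: p ≥ α → fail to reject H₀

reject H₀: no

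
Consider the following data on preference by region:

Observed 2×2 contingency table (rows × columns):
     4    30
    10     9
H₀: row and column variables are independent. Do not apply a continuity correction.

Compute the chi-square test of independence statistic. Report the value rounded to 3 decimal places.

Row totals [34, 19], col totals [14, 39], n=53
χ² = (4−8.98)²/8.98 + (30−25.02)²/25.02 + (10−5.02)²/5.02 + (9−13.98)²/13.98 = 10.4727
df = 1

test statistic = 10.473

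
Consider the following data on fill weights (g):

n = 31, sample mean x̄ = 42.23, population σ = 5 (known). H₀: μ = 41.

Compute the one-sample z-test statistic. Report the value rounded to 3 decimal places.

test statistic = 1.370

SE = σ/√n = 5/√31 = 0.8980
z = (x̄−μ₀)/SE = (42.23−41)/0.8980 = 1.3697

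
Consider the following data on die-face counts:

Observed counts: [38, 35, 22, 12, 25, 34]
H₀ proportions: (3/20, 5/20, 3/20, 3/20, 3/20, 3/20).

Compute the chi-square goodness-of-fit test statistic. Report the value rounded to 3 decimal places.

test statistic = 18.257

n = 166; E_i = n·p_i = [24.90, 41.50, 24.90, 24.90, 24.90, 24.90]
χ² = (38−24.90)²/24.90 + (35−41.50)²/41.50 + (22−24.90)²/24.90 + (12−24.90)²/24.90 + (25−24.90)²/24.90 + (34−24.90)²/24.90 = 18.2570
df = 5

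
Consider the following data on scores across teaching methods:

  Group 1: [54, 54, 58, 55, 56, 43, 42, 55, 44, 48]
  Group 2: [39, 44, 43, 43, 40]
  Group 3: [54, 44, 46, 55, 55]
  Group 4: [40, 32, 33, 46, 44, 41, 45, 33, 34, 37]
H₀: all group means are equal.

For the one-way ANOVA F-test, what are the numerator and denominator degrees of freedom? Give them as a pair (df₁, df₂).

degrees of freedom = [3, 26]

k = 4 groups, N = 30 total
df = (k−1, N−k) = (4−1, 30−4) = (3, 26)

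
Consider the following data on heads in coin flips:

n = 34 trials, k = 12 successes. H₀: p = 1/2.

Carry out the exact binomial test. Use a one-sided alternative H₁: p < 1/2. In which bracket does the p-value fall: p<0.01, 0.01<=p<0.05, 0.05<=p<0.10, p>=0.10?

Exact binomial: n=34, k=12, p₀=1/2=0.5000
P(X≤12) from Σ C(n,i)·p₀^i·(1−p₀)^(n−i)
p-value (one-sided, H₁ less) = 0.06072
→ bracket: 0.05<=p<0.10

p-value bracket: 0.05<=p<0.10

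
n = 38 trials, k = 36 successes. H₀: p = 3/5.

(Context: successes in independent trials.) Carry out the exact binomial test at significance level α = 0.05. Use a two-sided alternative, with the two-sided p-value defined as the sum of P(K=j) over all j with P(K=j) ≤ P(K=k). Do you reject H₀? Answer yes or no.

Exact binomial: n=38, k=36, p₀=3/5=0.6000
P(X=j) = C(n,j)·p₀^j·(1−p₀)^(n−j); p = Σ P(X=j) over j with P(X=j) ≤ P(X=36)
p-value (two-sided) = 0.00000
At α=0.05: p < α → reject H₀

reject H₀: yes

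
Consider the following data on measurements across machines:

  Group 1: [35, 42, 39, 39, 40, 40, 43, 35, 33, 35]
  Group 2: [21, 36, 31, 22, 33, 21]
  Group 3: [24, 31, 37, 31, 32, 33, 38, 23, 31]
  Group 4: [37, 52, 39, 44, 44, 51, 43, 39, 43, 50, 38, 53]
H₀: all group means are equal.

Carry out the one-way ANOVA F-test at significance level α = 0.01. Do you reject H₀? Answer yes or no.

reject H₀: yes

Group means [38.10, 27.33, 31.11, 44.42], grand mean 36.703
SSB = Σnᵢ(x̄ᵢ−x̄)² = 1541.691; SSW = ΣΣ(x−x̄ᵢ)² = 900.039
MSB = 1541.691/3 = 513.8969; MSW = 900.039/33 = 27.2739
F = MSB/MSW = 18.8421
df = (3, 33)
p-value (upper-tail) = 0.00000
At α=0.01: p < α → reject H₀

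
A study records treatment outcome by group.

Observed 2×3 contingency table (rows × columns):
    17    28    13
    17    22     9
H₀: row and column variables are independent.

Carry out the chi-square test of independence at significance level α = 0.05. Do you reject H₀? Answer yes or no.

Row totals [58, 48], col totals [34, 50, 22], n=106
χ² = (17−18.60)²/18.60 + (28−27.36)²/27.36 + (13−12.04)²/12.04 + (17−15.40)²/15.40 + (22−22.64)²/22.64 + (9−9.96)²/9.96 = 0.5084
df = 2
p-value (upper-tail) = 0.77554
At α=0.05: p ≥ α → fail to reject H₀

reject H₀: no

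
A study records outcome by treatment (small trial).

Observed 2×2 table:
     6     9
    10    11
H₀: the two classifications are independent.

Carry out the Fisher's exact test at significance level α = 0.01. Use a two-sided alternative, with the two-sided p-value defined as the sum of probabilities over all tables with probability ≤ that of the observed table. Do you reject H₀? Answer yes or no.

Margins: r₁=15, r₂=21, c₁=16, c₂=20, n=36
p_obs = C(15,6)·C(21,10)/C(36,16); sum pmf over tables with pmf ≤ p_obs
p-value (two-sided) = 0.74118
At α=0.01: p ≥ α → fail to reject H₀

reject H₀: no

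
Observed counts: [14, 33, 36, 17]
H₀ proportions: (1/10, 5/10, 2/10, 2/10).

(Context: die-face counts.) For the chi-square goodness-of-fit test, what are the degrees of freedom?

degrees of freedom = 3

df = k − 1 = 4 − 1 = 3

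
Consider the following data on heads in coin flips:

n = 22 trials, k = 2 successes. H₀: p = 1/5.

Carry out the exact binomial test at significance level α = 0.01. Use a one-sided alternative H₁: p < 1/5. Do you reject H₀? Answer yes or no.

reject H₀: no

Exact binomial: n=22, k=2, p₀=1/5=0.2000
P(X≤2) from Σ C(n,i)·p₀^i·(1−p₀)^(n−i)
p-value (one-sided, H₁ less) = 0.15449
At α=0.01: p ≥ α → fail to reject H₀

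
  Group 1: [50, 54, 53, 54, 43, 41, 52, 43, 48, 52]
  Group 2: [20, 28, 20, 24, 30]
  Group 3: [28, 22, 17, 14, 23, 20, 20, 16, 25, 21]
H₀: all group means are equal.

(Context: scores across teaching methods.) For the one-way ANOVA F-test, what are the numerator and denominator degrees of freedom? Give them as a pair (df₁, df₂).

k = 3 groups, N = 25 total
df = (k−1, N−k) = (3−1, 25−3) = (2, 22)

degrees of freedom = [2, 22]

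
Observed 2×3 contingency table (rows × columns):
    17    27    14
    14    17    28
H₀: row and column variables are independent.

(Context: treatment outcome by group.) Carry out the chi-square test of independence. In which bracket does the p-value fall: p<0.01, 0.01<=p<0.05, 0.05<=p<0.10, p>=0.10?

Row totals [58, 59], col totals [31, 44, 42], n=117
χ² = (17−15.37)²/15.37 + (27−21.81)²/21.81 + (14−20.82)²/20.82 + (14−15.63)²/15.63 + (17−22.19)²/22.19 + (28−21.18)²/21.18 = 7.2217
df = 2
p-value (upper-tail) = 0.02703
→ bracket: 0.01<=p<0.05

p-value bracket: 0.01<=p<0.05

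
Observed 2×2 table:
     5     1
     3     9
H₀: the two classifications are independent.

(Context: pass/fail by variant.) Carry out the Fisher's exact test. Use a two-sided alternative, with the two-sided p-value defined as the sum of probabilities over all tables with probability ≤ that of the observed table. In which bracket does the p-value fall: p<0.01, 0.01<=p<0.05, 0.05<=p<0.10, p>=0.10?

Margins: r₁=6, r₂=12, c₁=8, c₂=10, n=18
p_obs = C(6,5)·C(12,3)/C(18,8); sum pmf over tables with pmf ≤ p_obs
p-value (two-sided) = 0.04299
→ bracket: 0.01<=p<0.05

p-value bracket: 0.01<=p<0.05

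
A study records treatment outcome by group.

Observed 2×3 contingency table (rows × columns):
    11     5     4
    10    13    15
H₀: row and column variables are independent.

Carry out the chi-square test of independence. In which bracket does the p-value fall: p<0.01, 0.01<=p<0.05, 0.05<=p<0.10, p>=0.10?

Row totals [20, 38], col totals [21, 18, 19], n=58
χ² = (11−7.24)²/7.24 + (5−6.21)²/6.21 + (4−6.55)²/6.55 + (10−13.76)²/13.76 + (13−11.79)²/11.79 + (15−12.45)²/12.45 = 4.8528
df = 2
p-value (upper-tail) = 0.08836
→ bracket: 0.05<=p<0.10

p-value bracket: 0.05<=p<0.10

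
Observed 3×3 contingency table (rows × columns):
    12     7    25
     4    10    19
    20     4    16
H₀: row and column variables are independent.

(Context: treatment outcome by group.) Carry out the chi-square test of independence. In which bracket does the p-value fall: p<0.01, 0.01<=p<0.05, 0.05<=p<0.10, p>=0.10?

Row totals [44, 33, 40], col totals [36, 21, 60], n=117
χ² = (12−13.54)²/13.54 + (7−7.90)²/7.90 + (25−22.56)²/22.56 + (4−10.15)²/10.15 + (10−5.92)²/5.92 + (19−16.92)²/16.92 + (20−12.31)²/12.31 + (4−7.18)²/7.18 + (16−20.51)²/20.51 = 14.5390
df = 4
p-value (upper-tail) = 0.00576
→ bracket: p<0.01

p-value bracket: p<0.01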